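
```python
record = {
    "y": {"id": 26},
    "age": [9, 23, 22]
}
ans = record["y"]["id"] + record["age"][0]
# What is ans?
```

Trace:
`record = { ...` → record = {'y': {'id': 26}, 'age': [9, 23, 22]}
`ans = record["y"]["id"] + record["age"][0]` → ans = 35
So ans = 35

Answer: 35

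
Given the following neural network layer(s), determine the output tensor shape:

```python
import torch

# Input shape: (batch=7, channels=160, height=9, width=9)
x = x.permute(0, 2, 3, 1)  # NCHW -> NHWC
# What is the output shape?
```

Input: (7, 160, 9, 9) -> Output: (7, 9, 9, 160)

Answer: (7, 9, 9, 160)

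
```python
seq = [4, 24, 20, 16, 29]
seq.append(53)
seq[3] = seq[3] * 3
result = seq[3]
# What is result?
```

Trace:
`seq = [4, 24, 20, 16, 29]` → seq = [4, 24, 20, 16, 29]
`seq.append(53)` → seq = [4, 24, 20, 16, 29, 53]
`seq[3] = seq[3] * 3` → seq = [4, 24, 20, 48, 29, 53]
`result = seq[3]` → result = 48
So result = 48

Answer: 48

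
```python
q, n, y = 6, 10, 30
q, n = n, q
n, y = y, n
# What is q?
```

Trace:
`q, n, y = 6, 10, 30` → q = 6; n = 10; y = 30
`q, n = n, q` → q = 10; n = 6
`n, y = y, n` → n = 30; y = 6
So q = 10

Answer: 10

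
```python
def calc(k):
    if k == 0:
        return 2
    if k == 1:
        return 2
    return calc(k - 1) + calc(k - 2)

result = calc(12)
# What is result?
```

Build up from base cases: calc(0)=2, calc(1)=2, calc(2)=4, calc(3)=6, calc(4)=10, calc(5)=16, calc(6)=26, ..., calc(12)=466

Answer: 466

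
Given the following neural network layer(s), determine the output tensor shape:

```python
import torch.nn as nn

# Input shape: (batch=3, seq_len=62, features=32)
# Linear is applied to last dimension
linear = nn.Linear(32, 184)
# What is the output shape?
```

Input: (3, 62, 32) -> Output: (3, 62, 184)

Answer: (3, 62, 184)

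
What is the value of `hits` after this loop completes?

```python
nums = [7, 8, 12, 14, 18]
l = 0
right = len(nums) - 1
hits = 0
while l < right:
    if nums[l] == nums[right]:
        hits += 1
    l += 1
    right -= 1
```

Count matching pairs from ends
`hits` takes the values: 0

Answer: 0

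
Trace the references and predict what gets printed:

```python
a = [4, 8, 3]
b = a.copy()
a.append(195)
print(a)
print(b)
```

Key concept: list.copy() creates independent copy.
Step by step:
`a = [4, 8, 3]` → a = [4, 8, 3]
`b = a.copy()` → b = [4, 8, 3]
`a.append(195)` → a = [4, 8, 3, 195]
`print(a)` → prints [4, 8, 3, 195]
`print(b)` → prints [4, 8, 3]

Answer:
[4, 8, 3, 195]
[4, 8, 3]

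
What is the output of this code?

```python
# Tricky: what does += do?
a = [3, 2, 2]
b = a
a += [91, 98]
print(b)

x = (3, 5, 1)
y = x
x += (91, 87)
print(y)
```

Key concept: += behavior differs for mutable vs immutable.
Step by step:
`a = [3, 2, 2]` → a = [3, 2, 2]
`b = a` → b = [3, 2, 2] (same object as a)
`a += [91, 98]` → a = [3, 2, 2, 91, 98] (same object as b); b = [3, 2, 2, 91, 98] (same object as a)
`print(b)` → prints [3, 2, 2, 91, 98]
`x = (3, 5, 1)` → x = (3, 5, 1)
`y = x` → y = (3, 5, 1)
`x += (91, 87)` → x = (3, 5, 1, 91, 87)
`print(y)` → prints (3, 5, 1)

Answer:
[3, 2, 2, 91, 98]
(3, 5, 1)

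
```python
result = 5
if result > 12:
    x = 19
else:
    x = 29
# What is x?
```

Trace:
`result = 5` → result = 5
`if result > 12: ...` → result > 12 is False, take else branch → x = 29
So x = 29

Answer: 29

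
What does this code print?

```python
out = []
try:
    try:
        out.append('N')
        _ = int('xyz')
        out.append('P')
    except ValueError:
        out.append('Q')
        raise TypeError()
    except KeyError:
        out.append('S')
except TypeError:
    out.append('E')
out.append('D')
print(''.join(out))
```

Execution trace: 'N' (inner try body) → 'Q' (inner except ValueError) → 'E' (outer except TypeError) → 'D' (after the try/except). Output: NQED

Answer: NQED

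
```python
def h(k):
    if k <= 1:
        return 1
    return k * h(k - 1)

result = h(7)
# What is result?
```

h(7) = 7 * 6 * 5 * 4 * 3 * 2 * 1 = 5040

Answer: 5040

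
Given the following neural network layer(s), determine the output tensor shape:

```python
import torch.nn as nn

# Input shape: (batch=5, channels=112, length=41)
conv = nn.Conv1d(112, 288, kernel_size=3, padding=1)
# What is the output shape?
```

Input: (5, 112, 41) -> Output: (5, 288, 41)

Answer: (5, 288, 41)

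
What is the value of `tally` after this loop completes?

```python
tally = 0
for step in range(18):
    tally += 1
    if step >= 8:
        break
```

Loop breaks when step reaches 8, tally is 9
`tally` takes the values: 0 → 1 → 2 → 3 → 4 → 5 → 6 → 7 → 8 → 9

Answer: 9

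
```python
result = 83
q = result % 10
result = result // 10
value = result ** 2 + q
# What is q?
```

Trace:
`result = 83` → result = 83
`q = result % 10` → q = 3
`result = result // 10` → result = 8
`value = result ** 2 + q` → value = 67
So q = 3

Answer: 3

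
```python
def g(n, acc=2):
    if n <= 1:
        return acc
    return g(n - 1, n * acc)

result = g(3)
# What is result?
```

Accumulator trace (n, acc): (3, 2) -> (2, 6) -> (1, 12) -> return 12

Answer: 12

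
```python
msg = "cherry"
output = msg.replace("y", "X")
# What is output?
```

Trace:
`msg = "cherry"` → msg = 'cherry'
`output = msg.replace("y", "X")` → output = 'cherrX'
So output = 'cherrX'

Answer: 'cherrX'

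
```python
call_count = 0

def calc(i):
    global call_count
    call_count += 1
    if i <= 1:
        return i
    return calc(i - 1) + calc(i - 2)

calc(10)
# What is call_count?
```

Calls(i) = 1 + Calls(i-1) + Calls(i-2); Calls(0)=Calls(1)=1. For i=10 this gives 177.

Answer: 177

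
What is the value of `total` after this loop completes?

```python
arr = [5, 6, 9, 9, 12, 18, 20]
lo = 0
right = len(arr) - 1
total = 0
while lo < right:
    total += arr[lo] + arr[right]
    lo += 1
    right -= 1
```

Sum of pairs from ends
`total` takes the values: 0 → 25 → 49 → 70

Answer: 70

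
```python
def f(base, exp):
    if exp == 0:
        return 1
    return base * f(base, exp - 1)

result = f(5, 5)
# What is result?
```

f(5, 5) = 5 * 5 * 5 * 5 * 5 = 3125

Answer: 3125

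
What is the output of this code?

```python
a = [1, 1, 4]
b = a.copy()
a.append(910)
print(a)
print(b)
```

Key concept: list.copy() creates independent copy.
Step by step:
`a = [1, 1, 4]` → a = [1, 1, 4]
`b = a.copy()` → b = [1, 1, 4]
`a.append(910)` → a = [1, 1, 4, 910]
`print(a)` → prints [1, 1, 4, 910]
`print(b)` → prints [1, 1, 4]

Answer:
[1, 1, 4, 910]
[1, 1, 4]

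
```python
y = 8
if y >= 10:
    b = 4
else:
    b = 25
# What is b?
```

Trace:
`y = 8` → y = 8
`if y >= 10: ...` → y >= 10 is False, take else branch → b = 25
So b = 25

Answer: 25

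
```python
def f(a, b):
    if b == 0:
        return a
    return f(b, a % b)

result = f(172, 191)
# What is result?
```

f(172, 191) -> f(191, 172) -> f(172, 19) -> f(19, 1) -> f(1, 0) -> 1

Answer: 1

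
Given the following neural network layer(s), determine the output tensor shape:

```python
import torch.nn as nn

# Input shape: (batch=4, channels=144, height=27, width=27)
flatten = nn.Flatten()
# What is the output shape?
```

Input: (4, 144, 27, 27) -> Output: (4, 104976)

Answer: (4, 104976)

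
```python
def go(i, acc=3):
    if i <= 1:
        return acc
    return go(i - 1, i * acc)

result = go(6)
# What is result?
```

Accumulator trace (n, acc): (6, 3) -> (5, 18) -> (4, 90) -> (3, 360) -> (2, 1080) -> (1, 2160) -> return 2160

Answer: 2160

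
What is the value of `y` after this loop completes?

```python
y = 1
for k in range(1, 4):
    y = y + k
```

Start at 1, add 1 through 3
`y` takes the values: 1 → 2 → 4 → 7

Answer: 7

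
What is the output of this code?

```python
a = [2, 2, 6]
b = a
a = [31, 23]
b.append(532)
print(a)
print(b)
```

Key concept: rebinding vs mutation: a is rebound to a new list, b still points at the original.
Step by step:
`a = [2, 2, 6]` → a = [2, 2, 6]
`b = a` → b = [2, 2, 6] (same object as a)
`a = [31, 23]` → a = [31, 23]
`b.append(532)` → b = [2, 2, 6, 532]
`print(a)` → prints [31, 23]
`print(b)` → prints [2, 2, 6, 532]

Answer:
[31, 23]
[2, 2, 6, 532]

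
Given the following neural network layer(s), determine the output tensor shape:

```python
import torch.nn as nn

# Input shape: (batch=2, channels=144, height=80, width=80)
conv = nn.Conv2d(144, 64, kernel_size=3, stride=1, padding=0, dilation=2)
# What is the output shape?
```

Input: (2, 144, 80, 80) -> Output: (2, 64, 76, 76)

Answer: (2, 64, 76, 76)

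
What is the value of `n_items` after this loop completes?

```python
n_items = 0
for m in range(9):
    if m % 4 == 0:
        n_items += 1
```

Count numbers divisible by 4 in range(9)
`n_items` takes the values: 0 → 1 → 2 → 3

Answer: 3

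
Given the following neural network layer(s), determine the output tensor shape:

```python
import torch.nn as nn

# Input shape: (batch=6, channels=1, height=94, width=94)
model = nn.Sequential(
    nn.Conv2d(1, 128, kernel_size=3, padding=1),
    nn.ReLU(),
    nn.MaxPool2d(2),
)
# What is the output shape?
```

Input: (6, 1, 94, 94) -> after Conv2d: (6, 128, 94, 94) -> after ReLU: (6, 128, 94, 94) -> Output: (6, 128, 47, 47)

Answer: (6, 128, 47, 47)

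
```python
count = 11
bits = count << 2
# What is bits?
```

Trace:
`count = 11` → count = 11
`bits = count << 2` → bits = 44
So bits = 44

Answer: 44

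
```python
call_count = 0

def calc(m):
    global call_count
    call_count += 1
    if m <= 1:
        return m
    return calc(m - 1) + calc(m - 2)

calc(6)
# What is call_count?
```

Calls(m) = 1 + Calls(m-1) + Calls(m-2); Calls(0)=Calls(1)=1. For m=6 this gives 25.

Answer: 25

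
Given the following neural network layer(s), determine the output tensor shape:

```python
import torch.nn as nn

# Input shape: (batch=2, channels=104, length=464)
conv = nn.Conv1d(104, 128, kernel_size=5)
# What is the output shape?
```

Input: (2, 104, 464) -> Output: (2, 128, 460)

Answer: (2, 128, 460)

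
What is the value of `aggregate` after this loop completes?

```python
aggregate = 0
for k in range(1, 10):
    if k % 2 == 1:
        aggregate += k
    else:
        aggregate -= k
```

Add odd, subtract even
`aggregate` takes the values: 0 → 1 → -1 → 2 → -2 → 3 → -3 → 4 → -4 → 5

Answer: 5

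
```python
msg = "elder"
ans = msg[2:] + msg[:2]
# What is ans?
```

Trace:
`msg = "elder"` → msg = 'elder'
`ans = msg[2:] + msg[:2]` → ans = 'derel'
So ans = 'derel'

Answer: 'derel'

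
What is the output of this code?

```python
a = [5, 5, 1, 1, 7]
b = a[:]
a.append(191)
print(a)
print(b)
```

Key concept: slice [:] creates copy.
Step by step:
`a = [5, 5, 1, 1, 7]` → a = [5, 5, 1, 1, 7]
`b = a[:]` → b = [5, 5, 1, 1, 7]
`a.append(191)` → a = [5, 5, 1, 1, 7, 191]
`print(a)` → prints [5, 5, 1, 1, 7, 191]
`print(b)` → prints [5, 5, 1, 1, 7]

Answer:
[5, 5, 1, 1, 7, 191]
[5, 5, 1, 1, 7]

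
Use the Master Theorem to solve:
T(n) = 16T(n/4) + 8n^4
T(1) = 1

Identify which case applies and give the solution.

a=16, b=4, f(n)=8n^4. log_4(16) = 2. Since c=4 > 2 and the regularity condition holds (16(n/4)^4 = (16/4^4)n^4 with 16/4^4 < 1), Case 3 applies: T(n) = Θ(f(n)) = O(n^4).

Answer: O(n^4) - Case 3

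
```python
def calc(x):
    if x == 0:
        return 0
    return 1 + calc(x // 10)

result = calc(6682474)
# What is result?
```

Count of digits of 6682474: 7

Answer: 7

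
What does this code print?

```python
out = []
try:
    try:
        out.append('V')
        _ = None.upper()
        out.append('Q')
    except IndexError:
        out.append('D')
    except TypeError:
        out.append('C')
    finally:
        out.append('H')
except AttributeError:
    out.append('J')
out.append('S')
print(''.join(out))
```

Execution trace: 'V' (try body) → 'H' (finally) → 'J' (outer except AttributeError) → 'S' (after the try/except). Output: VHJS

Answer: VHJS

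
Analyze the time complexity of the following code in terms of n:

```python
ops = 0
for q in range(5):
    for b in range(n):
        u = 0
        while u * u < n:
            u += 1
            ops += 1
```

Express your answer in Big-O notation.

Each loop level contributes: 1 × n × √n. Multiplying the contributions gives O(n√n).

Answer: O(n√n)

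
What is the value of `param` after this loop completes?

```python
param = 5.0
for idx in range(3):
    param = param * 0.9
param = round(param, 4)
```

Exponential decay: 5.0 * 0.9^3
`param` takes the values: 5.0 → 4.5 → 4.05 → 3.645

Answer: 3.645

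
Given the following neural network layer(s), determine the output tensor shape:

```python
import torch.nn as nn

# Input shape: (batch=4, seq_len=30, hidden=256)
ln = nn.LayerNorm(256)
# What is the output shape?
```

Input: (4, 30, 256) -> Output: (4, 30, 256)

Answer: (4, 30, 256)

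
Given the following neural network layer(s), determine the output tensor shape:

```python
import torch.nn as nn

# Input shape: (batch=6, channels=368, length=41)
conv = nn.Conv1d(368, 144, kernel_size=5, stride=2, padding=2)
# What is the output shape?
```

Input: (6, 368, 41) -> Output: (6, 144, 21)

Answer: (6, 144, 21)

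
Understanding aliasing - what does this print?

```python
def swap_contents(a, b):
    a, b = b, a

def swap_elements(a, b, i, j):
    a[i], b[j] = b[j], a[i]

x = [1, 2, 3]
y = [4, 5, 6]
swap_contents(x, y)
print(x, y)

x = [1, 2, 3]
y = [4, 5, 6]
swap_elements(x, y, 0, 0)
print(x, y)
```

Key concept: parameter rebinding vs mutation.
Step by step:
`x = [1, 2, 3]` → x = [1, 2, 3]
`y = [4, 5, 6]` → y = [4, 5, 6]
`swap_contents(x, y)` → no visible change to tracked variables
`print(x, y)` → prints [1, 2, 3] [4, 5, 6]
`x = [1, 2, 3]` → x = [1, 2, 3]
`y = [4, 5, 6]` → y = [4, 5, 6]
`swap_elements(x, y, 0, 0)` → x = [4, 2, 3]; y = [1, 5, 6]
`print(x, y)` → prints [4, 2, 3] [1, 5, 6]

Answer:
[1, 2, 3] [4, 5, 6]
[4, 2, 3] [1, 5, 6]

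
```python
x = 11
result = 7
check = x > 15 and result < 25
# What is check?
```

Trace:
`x = 11` → x = 11
`result = 7` → result = 7
`check = x > 15 and result < 25` → check = False
So check = False

Answer: False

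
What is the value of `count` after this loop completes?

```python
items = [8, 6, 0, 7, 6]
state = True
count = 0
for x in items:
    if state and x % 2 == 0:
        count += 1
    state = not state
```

Count even values at even positions
`count` takes the values: 0 → 1 → 2 → 3

Answer: 3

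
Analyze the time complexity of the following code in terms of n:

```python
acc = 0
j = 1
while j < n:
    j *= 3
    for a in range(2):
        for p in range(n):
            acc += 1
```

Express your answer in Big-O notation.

Each loop level contributes: log n × 1 × n. Multiplying the contributions gives O(n log n).

Answer: O(n log n)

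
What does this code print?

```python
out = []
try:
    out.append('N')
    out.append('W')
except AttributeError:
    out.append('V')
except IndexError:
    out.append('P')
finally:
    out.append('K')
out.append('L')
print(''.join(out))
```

Execution trace: 'N' (try body) → 'W' (try body, no exception) → 'K' (finally) → 'L' (after the try/except). Output: NWKL

Answer: NWKL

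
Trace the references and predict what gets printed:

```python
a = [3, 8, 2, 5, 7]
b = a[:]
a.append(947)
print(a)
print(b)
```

Key concept: slice [:] creates copy.
Step by step:
`a = [3, 8, 2, 5, 7]` → a = [3, 8, 2, 5, 7]
`b = a[:]` → b = [3, 8, 2, 5, 7]
`a.append(947)` → a = [3, 8, 2, 5, 7, 947]
`print(a)` → prints [3, 8, 2, 5, 7, 947]
`print(b)` → prints [3, 8, 2, 5, 7]

Answer:
[3, 8, 2, 5, 7, 947]
[3, 8, 2, 5, 7]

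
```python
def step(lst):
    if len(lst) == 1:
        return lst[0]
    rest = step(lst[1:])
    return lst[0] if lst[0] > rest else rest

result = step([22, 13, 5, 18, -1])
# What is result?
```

Recursive max over [22, 13, 5, 18, -1] = 22

Answer: 22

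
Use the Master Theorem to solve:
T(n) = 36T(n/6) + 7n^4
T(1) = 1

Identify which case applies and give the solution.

a=36, b=6, f(n)=7n^4. log_6(36) = 2. Since c=4 > 2 and the regularity condition holds (36(n/6)^4 = (36/6^4)n^4 with 36/6^4 < 1), Case 3 applies: T(n) = Θ(f(n)) = O(n^4).

Answer: O(n^4) - Case 3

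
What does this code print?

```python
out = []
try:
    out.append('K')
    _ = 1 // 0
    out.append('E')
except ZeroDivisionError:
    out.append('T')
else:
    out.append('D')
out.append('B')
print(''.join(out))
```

Execution trace: 'K' (try body) → 'T' (except ZeroDivisionError) → 'B' (after the try/except). Output: KTB

Answer: KTB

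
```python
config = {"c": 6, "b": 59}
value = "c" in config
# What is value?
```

Trace:
`config = {"c": 6, "b": 59}` → config = {'c': 6, 'b': 59}
`value = "c" in config` → value = True
So value = True

Answer: True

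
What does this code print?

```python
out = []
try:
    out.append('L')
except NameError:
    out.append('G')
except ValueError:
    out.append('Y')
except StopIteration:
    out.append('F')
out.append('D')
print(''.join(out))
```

Execution trace: 'L' (try body, no exception) → 'D' (after the try/except). Output: LD

Answer: LD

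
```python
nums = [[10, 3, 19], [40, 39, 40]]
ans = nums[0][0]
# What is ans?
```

Trace:
`nums = [[10, 3, 19], [40, 39, 40]]` → nums = [[10, 3, 19], [40, 39, 40]]
`ans = nums[0][0]` → ans = 10
So ans = 10

Answer: 10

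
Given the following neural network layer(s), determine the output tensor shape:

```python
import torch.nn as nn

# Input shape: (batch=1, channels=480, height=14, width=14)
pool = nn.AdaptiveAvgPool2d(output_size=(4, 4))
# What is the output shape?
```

Input: (1, 480, 14, 14) -> Output: (1, 480, 4, 4)

Answer: (1, 480, 4, 4)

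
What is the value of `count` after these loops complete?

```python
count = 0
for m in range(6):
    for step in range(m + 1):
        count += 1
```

Triangle: 1 + 2 + ... + 6
`count` takes the values: 0 → 1 → 2 → 3 → 4 → 5 → 6 → 7 → 8 → 9 → 10 → 11 → 12 → 13 → 14 → 15 → 16 → 17 → 18 → 19 → 20 → 21

Answer: 21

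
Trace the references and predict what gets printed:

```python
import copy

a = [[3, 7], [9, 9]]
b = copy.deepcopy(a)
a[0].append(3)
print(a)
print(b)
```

Key concept: deep copy is fully independent.
Step by step:
`a = [[3, 7], [9, 9]]` → a = [[3, 7], [9, 9]]
`b = copy.deepcopy(a)` → b = [[3, 7], [9, 9]]
`a[0].append(3)` → a = [[3, 7, 3], [9, 9]]
`print(a)` → prints [[3, 7, 3], [9, 9]]
`print(b)` → prints [[3, 7], [9, 9]]

Answer:
[[3, 7, 3], [9, 9]]
[[3, 7], [9, 9]]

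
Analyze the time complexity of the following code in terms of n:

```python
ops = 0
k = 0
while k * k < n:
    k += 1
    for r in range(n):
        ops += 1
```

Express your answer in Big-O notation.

Each loop level contributes: √n × n. Multiplying the contributions gives O(n√n).

Answer: O(n√n)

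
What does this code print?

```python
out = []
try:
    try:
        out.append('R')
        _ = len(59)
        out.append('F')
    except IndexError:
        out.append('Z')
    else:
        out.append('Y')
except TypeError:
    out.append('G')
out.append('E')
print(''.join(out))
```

Execution trace: 'R' (try body) → 'G' (outer except TypeError) → 'E' (after the try/except). Output: RGE

Answer: RGE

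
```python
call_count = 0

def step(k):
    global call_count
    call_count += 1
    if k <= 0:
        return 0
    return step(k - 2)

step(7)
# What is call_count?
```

Linear recursion stepping by 2: 5 calls from k=7 down to ≤0.

Answer: 5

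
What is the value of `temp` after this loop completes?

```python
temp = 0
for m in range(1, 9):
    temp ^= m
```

XOR of 1 to 8
`temp` takes the values: 0 → 1 → 3 → 0 → 4 → 1 → 7 → 0 → 8

Answer: 8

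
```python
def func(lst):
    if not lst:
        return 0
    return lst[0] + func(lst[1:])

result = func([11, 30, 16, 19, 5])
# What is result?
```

11 + 30 + 16 + 19 + 5 + 0 = 81

Answer: 81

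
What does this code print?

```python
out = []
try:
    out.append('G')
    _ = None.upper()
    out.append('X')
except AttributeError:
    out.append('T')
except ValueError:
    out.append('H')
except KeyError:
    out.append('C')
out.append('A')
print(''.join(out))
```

Execution trace: 'G' (try body) → 'T' (except AttributeError) → 'A' (after the try/except). Output: GTA

Answer: GTA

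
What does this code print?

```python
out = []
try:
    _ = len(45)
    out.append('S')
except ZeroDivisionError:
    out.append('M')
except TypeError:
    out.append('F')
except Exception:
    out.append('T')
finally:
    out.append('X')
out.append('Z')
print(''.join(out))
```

Execution trace: 'F' (except TypeError) → 'X' (finally) → 'Z' (after the try/except). Output: FXZ

Answer: FXZ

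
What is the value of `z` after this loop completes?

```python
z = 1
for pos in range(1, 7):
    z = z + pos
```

Start at 1, add 1 through 6
`z` takes the values: 1 → 2 → 4 → 7 → 11 → 16 → 22

Answer: 22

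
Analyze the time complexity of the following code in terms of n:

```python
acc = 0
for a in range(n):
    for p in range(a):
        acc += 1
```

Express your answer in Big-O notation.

Each loop level contributes: n × n. Multiplying the contributions gives O(n^2).

Answer: O(n^2)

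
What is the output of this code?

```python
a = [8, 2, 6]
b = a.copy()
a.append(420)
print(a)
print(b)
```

Key concept: list.copy() creates independent copy.
Step by step:
`a = [8, 2, 6]` → a = [8, 2, 6]
`b = a.copy()` → b = [8, 2, 6]
`a.append(420)` → a = [8, 2, 6, 420]
`print(a)` → prints [8, 2, 6, 420]
`print(b)` → prints [8, 2, 6]

Answer:
[8, 2, 6, 420]
[8, 2, 6]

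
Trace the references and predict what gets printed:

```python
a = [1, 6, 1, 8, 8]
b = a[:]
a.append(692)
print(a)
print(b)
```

Key concept: slice [:] creates copy.
Step by step:
`a = [1, 6, 1, 8, 8]` → a = [1, 6, 1, 8, 8]
`b = a[:]` → b = [1, 6, 1, 8, 8]
`a.append(692)` → a = [1, 6, 1, 8, 8, 692]
`print(a)` → prints [1, 6, 1, 8, 8, 692]
`print(b)` → prints [1, 6, 1, 8, 8]

Answer:
[1, 6, 1, 8, 8, 692]
[1, 6, 1, 8, 8]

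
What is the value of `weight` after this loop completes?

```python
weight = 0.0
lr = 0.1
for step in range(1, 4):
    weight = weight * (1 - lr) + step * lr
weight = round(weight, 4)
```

Moving average with lr=0.1
`weight` takes the values: 0.0 → 0.1 → 0.29 → 0.561

Answer: 0.561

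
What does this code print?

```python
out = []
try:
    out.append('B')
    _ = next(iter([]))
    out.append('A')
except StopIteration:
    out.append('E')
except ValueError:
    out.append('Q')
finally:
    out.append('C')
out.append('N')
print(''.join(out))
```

Execution trace: 'B' (try body) → 'E' (except StopIteration) → 'C' (finally) → 'N' (after the try/except). Output: BECN

Answer: BECN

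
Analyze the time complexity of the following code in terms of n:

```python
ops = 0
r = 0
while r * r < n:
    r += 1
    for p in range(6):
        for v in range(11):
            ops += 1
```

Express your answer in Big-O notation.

Each loop level contributes: √n × 1 × 1. Multiplying the contributions gives O(√n).

Answer: O(√n)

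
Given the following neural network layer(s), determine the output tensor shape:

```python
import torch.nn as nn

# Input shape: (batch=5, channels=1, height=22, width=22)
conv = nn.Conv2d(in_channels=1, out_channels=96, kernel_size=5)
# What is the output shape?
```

Input: (5, 1, 22, 22) -> Output: (5, 96, 18, 18)

Answer: (5, 96, 18, 18)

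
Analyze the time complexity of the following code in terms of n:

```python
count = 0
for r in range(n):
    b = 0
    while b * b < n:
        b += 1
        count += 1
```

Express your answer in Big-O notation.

Each loop level contributes: n × √n. Multiplying the contributions gives O(n√n).

Answer: O(n√n)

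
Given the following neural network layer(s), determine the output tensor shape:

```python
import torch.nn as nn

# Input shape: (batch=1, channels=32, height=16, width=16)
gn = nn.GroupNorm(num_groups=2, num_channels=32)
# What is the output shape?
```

Input: (1, 32, 16, 16) -> Output: (1, 32, 16, 16)

Answer: (1, 32, 16, 16)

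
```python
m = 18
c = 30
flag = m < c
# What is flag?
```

Trace:
`m = 18` → m = 18
`c = 30` → c = 30
`flag = m < c` → flag = True
So flag = True

Answer: True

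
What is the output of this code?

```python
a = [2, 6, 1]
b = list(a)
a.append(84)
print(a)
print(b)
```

Key concept: list() constructor creates copy.
Step by step:
`a = [2, 6, 1]` → a = [2, 6, 1]
`b = list(a)` → b = [2, 6, 1]
`a.append(84)` → a = [2, 6, 1, 84]
`print(a)` → prints [2, 6, 1, 84]
`print(b)` → prints [2, 6, 1]

Answer:
[2, 6, 1, 84]
[2, 6, 1]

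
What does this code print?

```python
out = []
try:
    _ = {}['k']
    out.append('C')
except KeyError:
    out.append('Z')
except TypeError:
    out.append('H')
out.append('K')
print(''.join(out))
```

Execution trace: 'Z' (except KeyError) → 'K' (after the try/except). Output: ZK

Answer: ZK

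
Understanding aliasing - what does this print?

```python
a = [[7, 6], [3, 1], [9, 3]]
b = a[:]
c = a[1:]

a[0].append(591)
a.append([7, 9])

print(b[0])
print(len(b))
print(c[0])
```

Key concept: slice with nested mutation.
Step by step:
`a = [[7, 6], [3, 1], [9, 3]]` → a = [[7, 6], [3, 1], [9, 3]]
`b = a[:]` → b = [[7, 6], [3, 1], [9, 3]]
`c = a[1:]` → c = [[3, 1], [9, 3]]
`a[0].append(591)` → a = [[7, 6, 591], [3, 1], [9, 3]]; b = [[7, 6, 591], [3, 1], [9, 3]]
`a.append([7, 9])` → a = [[7, 6, 591], [3, 1], [9, 3], [7, 9]]
`print(b[0])` → prints [7, 6, 591]
`print(len(b))` → prints 3
`print(c[0])` → prints [3, 1]

Answer:
[7, 6, 591]
3
[3, 1]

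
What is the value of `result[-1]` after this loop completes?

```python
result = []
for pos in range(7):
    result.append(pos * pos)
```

Last element of squares 0 to 6
`result` takes the values: [] → [0] → [0, 1] → [0, 1, 4] → [0, 1, 4, 9] → [0, 1, 4, 9, 16] → [0, 1, 4, 9, 16, 25] → [0, 1, 4, 9, 16, 25, 36]
So `result[-1]` = 36

Answer: 36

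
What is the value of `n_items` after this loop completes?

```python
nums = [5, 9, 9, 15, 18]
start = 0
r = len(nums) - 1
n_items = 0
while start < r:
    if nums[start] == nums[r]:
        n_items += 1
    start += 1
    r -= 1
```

Count matching pairs from ends
`n_items` takes the values: 0

Answer: 0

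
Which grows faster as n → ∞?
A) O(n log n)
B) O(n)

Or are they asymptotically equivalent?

O(n log n) vs O(n): Higher order terms dominate.

Answer: A) O(n log n) grows faster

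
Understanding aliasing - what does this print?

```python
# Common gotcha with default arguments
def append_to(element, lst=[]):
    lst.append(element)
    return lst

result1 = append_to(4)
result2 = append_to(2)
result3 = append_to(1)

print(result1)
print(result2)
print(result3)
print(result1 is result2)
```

Key concept: mutable default argument gotcha.
Step by step:
`result1 = append_to(4)` → result1 = [4]
`result2 = append_to(2)` → result1 = [4, 2] (same object as result2); result2 = [4, 2] (same object as result1)
`result3 = append_to(1)` → result1 = [4, 2, 1] (same object as result2, result3); result2 = [4, 2, 1] (same object as result1, result3); result3 = [4, 2, 1] (same object as result1, result2)
`print(result1)` → prints [4, 2, 1]
`print(result2)` → prints [4, 2, 1]
`print(result3)` → prints [4, 2, 1]
`print(result1 is result2)` → prints True

Answer:
[4, 2, 1]
[4, 2, 1]
[4, 2, 1]
True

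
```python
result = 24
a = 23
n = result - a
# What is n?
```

Trace:
`result = 24` → result = 24
`a = 23` → a = 23
`n = result - a` → n = 1
So n = 1

Answer: 1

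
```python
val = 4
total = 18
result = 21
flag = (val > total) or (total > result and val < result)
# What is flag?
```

Trace:
`val = 4` → val = 4
`total = 18` → total = 18
`result = 21` → result = 21
`flag = (val > total) or (total > result and val < result)` → flag = False
So flag = False

Answer: False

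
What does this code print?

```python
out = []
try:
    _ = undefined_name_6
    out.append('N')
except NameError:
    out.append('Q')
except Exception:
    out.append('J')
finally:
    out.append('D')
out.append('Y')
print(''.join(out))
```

Execution trace: 'Q' (except NameError) → 'D' (finally) → 'Y' (after the try/except). Output: QDY

Answer: QDY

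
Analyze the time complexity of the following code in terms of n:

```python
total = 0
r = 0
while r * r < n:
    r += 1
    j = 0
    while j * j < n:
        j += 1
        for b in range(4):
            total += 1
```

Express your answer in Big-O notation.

Each loop level contributes: √n × √n × 1. Multiplying the contributions gives O(n).

Answer: O(n)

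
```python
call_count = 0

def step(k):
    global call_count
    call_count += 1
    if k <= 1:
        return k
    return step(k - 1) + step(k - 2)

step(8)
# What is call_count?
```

Calls(k) = 1 + Calls(k-1) + Calls(k-2); Calls(0)=Calls(1)=1. For k=8 this gives 67.

Answer: 67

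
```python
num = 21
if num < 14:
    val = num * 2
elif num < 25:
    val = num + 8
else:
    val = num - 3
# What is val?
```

Trace:
`num = 21` → num = 21
`if num < 14: ...` → num < 14 is False, num < 25 is True → val = 29
So val = 29

Answer: 29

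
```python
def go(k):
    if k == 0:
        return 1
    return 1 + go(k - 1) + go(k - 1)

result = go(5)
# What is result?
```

go(k) = 1 + 2·go(k-1), go(0)=1. Closed form: (1+1)·2^5 - 1 = 63.

Answer: 63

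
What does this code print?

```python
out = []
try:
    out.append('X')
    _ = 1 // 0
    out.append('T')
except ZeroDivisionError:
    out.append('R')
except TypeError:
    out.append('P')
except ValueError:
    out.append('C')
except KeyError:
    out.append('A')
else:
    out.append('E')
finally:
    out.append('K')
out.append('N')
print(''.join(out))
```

Execution trace: 'X' (try body) → 'R' (except ZeroDivisionError) → 'K' (finally) → 'N' (after the try/except). Output: XRKN

Answer: XRKN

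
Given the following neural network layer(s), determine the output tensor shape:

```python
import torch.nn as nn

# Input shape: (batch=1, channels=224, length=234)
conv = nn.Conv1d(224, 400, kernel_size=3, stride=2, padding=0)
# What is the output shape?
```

Input: (1, 224, 234) -> Output: (1, 400, 116)

Answer: (1, 400, 116)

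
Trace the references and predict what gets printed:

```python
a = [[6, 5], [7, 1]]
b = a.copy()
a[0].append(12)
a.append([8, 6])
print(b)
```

Key concept: shallow copy with nested lists.
Step by step:
`a = [[6, 5], [7, 1]]` → a = [[6, 5], [7, 1]]
`b = a.copy()` → b = [[6, 5], [7, 1]]
`a[0].append(12)` → a = [[6, 5, 12], [7, 1]]; b = [[6, 5, 12], [7, 1]]
`a.append([8, 6])` → a = [[6, 5, 12], [7, 1], [8, 6]]
`print(b)` → prints [[6, 5, 12], [7, 1]]

Answer: [[6, 5, 12], [7, 1]]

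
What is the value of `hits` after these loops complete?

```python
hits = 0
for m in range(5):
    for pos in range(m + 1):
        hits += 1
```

Triangle: 1 + 2 + ... + 5
`hits` takes the values: 0 → 1 → 2 → 3 → 4 → 5 → 6 → 7 → 8 → 9 → 10 → 11 → 12 → 13 → 14 → 15

Answer: 15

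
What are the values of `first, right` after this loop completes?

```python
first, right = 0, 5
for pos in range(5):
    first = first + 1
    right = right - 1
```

first goes 0→5, right goes 5→0
`first, right` takes the values: (0, 5) → (1, 5) → (1, 4) → (2, 4) → (2, 3) → (3, 3) → (3, 2) → (4, 2) → (4, 1) → (5, 1) → (5, 0)

Answer: 5, 0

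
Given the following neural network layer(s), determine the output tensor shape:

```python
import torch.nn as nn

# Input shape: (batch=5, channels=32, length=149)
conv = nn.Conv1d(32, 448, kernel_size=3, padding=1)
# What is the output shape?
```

Input: (5, 32, 149) -> Output: (5, 448, 149)

Answer: (5, 448, 149)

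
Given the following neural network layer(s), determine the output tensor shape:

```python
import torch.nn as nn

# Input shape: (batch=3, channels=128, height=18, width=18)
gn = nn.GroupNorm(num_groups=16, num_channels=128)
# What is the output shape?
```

Input: (3, 128, 18, 18) -> Output: (3, 128, 18, 18)

Answer: (3, 128, 18, 18)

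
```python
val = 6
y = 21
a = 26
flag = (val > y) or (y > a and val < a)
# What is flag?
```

Trace:
`val = 6` → val = 6
`y = 21` → y = 21
`a = 26` → a = 26
`flag = (val > y) or (y > a and val < a)` → flag = False
So flag = False

Answer: False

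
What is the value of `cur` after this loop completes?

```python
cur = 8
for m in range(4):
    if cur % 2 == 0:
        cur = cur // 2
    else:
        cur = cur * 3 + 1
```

Collatz-style transformation from 8
`cur` takes the values: 8 → 4 → 2 → 1 → 4

Answer: 4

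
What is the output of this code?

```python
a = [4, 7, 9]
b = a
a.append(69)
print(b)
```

Key concept: basic list aliasing.
Step by step:
`a = [4, 7, 9]` → a = [4, 7, 9]
`b = a` → b = [4, 7, 9] (same object as a)
`a.append(69)` → a = [4, 7, 9, 69] (same object as b); b = [4, 7, 9, 69] (same object as a)
`print(b)` → prints [4, 7, 9, 69]

Answer: [4, 7, 9, 69]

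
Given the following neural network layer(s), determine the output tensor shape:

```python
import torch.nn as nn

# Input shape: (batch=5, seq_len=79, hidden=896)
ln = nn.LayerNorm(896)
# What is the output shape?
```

Input: (5, 79, 896) -> Output: (5, 79, 896)

Answer: (5, 79, 896)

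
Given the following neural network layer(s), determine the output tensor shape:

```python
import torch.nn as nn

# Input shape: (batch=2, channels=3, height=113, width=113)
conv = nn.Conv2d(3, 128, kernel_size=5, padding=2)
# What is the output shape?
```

Input: (2, 3, 113, 113) -> Output: (2, 128, 113, 113)

Answer: (2, 128, 113, 113)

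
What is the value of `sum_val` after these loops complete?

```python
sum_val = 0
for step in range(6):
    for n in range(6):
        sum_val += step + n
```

Sum of all step+n for step,n in 6x6
`sum_val` takes the values: 0 → 1 → 3 → 6 → 10 → 15 → 16 → 18 → 21 → 25 → 30 → 36 → 38 → 41 → 45 → 50 → 56 → 63 → 66 → 70 → 75 → 81 → 88 → 96 → 100 → 105 → 111 → 118 → 126 → 135 → 140 → 146 → 153 → 161 → 170 → 180

Answer: 180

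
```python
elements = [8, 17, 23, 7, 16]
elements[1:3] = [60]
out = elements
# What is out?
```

Trace:
`elements = [8, 17, 23, 7, 16]` → elements = [8, 17, 23, 7, 16]
`elements[1:3] = [60]` → elements = [8, 60, 7, 16]
`out = elements` → out = [8, 60, 7, 16]
So out = [8, 60, 7, 16]

Answer: [8, 60, 7, 16]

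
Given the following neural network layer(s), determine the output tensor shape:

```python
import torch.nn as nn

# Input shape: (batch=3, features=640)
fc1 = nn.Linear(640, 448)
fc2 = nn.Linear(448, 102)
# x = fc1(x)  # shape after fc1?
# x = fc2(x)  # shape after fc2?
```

Input: (3, 640) -> after fc1: (3, 448) -> Output: (3, 102)

Answer: (3, 102)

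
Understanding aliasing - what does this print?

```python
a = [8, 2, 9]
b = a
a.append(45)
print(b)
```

Key concept: basic list aliasing.
Step by step:
`a = [8, 2, 9]` → a = [8, 2, 9]
`b = a` → b = [8, 2, 9] (same object as a)
`a.append(45)` → a = [8, 2, 9, 45] (same object as b); b = [8, 2, 9, 45] (same object as a)
`print(b)` → prints [8, 2, 9, 45]

Answer: [8, 2, 9, 45]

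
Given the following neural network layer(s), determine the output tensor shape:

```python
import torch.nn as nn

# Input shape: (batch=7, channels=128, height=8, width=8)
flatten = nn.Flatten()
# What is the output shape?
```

Input: (7, 128, 8, 8) -> Output: (7, 8192)

Answer: (7, 8192)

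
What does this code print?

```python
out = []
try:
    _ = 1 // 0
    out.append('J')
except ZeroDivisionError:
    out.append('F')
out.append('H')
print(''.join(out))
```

Execution trace: 'F' (except ZeroDivisionError) → 'H' (after the try/except). Output: FH

Answer: FH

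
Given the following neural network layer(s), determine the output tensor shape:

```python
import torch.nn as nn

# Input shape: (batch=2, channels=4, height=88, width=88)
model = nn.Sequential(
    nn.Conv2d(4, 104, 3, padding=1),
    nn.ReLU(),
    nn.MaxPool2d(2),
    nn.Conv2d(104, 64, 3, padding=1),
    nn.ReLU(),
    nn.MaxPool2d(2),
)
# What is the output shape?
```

Input: (2, 4, 88, 88) -> after first Conv2d: (2, 104, 88, 88) -> after first MaxPool2d: (2, 104, 44, 44) -> after second Conv2d: (2, 64, 44, 44) -> Output: (2, 64, 22, 22)

Answer: (2, 64, 22, 22)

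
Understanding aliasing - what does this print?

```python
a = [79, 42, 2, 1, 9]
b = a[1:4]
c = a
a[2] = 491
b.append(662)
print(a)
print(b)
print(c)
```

Key concept: slice vs alias.
Step by step:
`a = [79, 42, 2, 1, 9]` → a = [79, 42, 2, 1, 9]
`b = a[1:4]` → b = [42, 2, 1]
`c = a` → c = [79, 42, 2, 1, 9] (same object as a)
`a[2] = 491` → a = [79, 42, 491, 1, 9] (same object as c); c = [79, 42, 491, 1, 9] (same object as a)
`b.append(662)` → b = [42, 2, 1, 662]
`print(a)` → prints [79, 42, 491, 1, 9]
`print(b)` → prints [42, 2, 1, 662]
`print(c)` → prints [79, 42, 491, 1, 9]

Answer:
[79, 42, 491, 1, 9]
[42, 2, 1, 662]
[79, 42, 491, 1, 9]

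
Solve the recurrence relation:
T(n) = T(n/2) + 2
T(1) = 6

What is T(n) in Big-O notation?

Each step divides n by 2 and adds 2. After log_2(n) steps we reach T(1)=6. So T(n) = 2·log_2(n) + 6 = O(log n).

Answer: O(log n)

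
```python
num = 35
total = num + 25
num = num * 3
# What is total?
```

Trace:
`num = 35` → num = 35
`total = num + 25` → total = 60
`num = num * 3` → num = 105
So total = 60

Answer: 60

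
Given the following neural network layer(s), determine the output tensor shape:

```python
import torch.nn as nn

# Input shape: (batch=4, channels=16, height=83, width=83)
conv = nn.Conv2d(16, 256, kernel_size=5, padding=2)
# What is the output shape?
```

Input: (4, 16, 83, 83) -> Output: (4, 256, 83, 83)

Answer: (4, 256, 83, 83)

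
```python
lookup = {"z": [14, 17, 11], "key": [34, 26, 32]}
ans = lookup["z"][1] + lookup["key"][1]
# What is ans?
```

Trace:
`lookup = {"z": [14, 17, 11], "key": [34, 26, 32]}` → lookup = {'z': [14, 17, 11], 'key': [34, 26, 32]}
`ans = lookup["z"][1] + lookup["key"][1]` → ans = 43
So ans = 43

Answer: 43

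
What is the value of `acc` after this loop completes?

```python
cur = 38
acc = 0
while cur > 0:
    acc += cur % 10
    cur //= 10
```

Sum digits of 38
`acc` takes the values: 0 → 8 → 11

Answer: 11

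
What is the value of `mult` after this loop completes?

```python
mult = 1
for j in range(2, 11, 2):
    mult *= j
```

Product of even numbers 2 to 10
`mult` takes the values: 1 → 2 → 8 → 48 → 384 → 3840

Answer: 3840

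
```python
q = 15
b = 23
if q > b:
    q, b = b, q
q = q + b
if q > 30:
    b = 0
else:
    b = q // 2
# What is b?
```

Trace:
`q = 15` → q = 15
`b = 23` → b = 23
`if q > b: ...` → q > b is False → no variable changes
`q = q + b` → q = 38
`if q > 30: ...` → q > 30 is True → b = 0
So b = 0

Answer: 0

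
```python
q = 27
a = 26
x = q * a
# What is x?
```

Trace:
`q = 27` → q = 27
`a = 26` → a = 26
`x = q * a` → x = 702
So x = 702

Answer: 702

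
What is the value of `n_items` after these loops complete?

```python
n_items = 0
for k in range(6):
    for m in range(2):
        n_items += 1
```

6 * 2 = 12
`n_items` takes the values: 0 → 1 → 2 → 3 → 4 → 5 → 6 → 7 → 8 → 9 → 10 → 11 → 12

Answer: 12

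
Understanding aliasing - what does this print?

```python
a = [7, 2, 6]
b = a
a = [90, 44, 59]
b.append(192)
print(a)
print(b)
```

Key concept: rebinding vs mutation: a is rebound to a new list, b still points at the original.
Step by step:
`a = [7, 2, 6]` → a = [7, 2, 6]
`b = a` → b = [7, 2, 6] (same object as a)
`a = [90, 44, 59]` → a = [90, 44, 59]
`b.append(192)` → b = [7, 2, 6, 192]
`print(a)` → prints [90, 44, 59]
`print(b)` → prints [7, 2, 6, 192]

Answer:
[90, 44, 59]
[7, 2, 6, 192]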